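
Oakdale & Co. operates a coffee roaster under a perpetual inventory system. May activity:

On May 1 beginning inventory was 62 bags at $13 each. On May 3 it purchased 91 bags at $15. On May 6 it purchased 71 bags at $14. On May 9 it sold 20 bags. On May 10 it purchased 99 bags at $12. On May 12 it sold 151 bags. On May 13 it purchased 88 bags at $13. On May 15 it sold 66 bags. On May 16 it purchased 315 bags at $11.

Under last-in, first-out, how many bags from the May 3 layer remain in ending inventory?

May 9, 20 sold [LIFO — newest first]: 20 @ $14 = $280
May 12, 151 sold [LIFO — newest first]: 99 @ $12 + 51 @ $14 + 1 @ $15 = $1,917
May 15, 66 sold [LIFO — newest first]: 66 @ $13 = $858
Total COGS = $280 + $1,917 + $858 = $3,055
Ending inventory: 62 @ $13 + 90 @ $15 + 22 @ $13 + 315 @ $11 = $5,907

90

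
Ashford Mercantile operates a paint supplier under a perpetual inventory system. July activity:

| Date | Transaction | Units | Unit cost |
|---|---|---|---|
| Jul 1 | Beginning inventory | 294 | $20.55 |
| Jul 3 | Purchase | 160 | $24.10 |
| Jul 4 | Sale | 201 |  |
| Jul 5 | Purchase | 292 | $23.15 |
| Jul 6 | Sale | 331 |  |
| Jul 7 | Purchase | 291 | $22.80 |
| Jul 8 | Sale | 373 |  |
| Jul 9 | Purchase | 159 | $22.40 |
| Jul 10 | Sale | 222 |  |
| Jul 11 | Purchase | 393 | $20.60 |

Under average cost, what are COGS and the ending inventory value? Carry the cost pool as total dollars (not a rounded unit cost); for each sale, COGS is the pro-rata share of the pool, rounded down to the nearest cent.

COGS = $25,299.44; ending inventory = $9,650.26

After Jul 1: 294 on hand, pool $6,041.70 (≈ $20.5500 each)
After Jul 3: 454 on hand, pool $9,897.70 (≈ $21.8011 each)
Jul 4, sell 201: 201/454 × $9,897.70 → $4,382.02
After Jul 5: 545 on hand, pool $12,275.48 (≈ $22.5238 each)
Jul 6, sell 331: 331/545 × $12,275.48 → $7,455.38
After Jul 7: 505 on hand, pool $11,454.90 (≈ $22.6830 each)
Jul 8, sell 373: 373/505 × $11,454.90 → $8,460.74
After Jul 9: 291 on hand, pool $6,555.76 (≈ $22.5284 each)
Jul 10, sell 222: 222/291 × $6,555.76 → $5,001.30
After Jul 11: 462 on hand, pool $9,650.26 (≈ $20.8880 each)
Total COGS = $4,382.02 + $7,455.38 + $8,460.74 + $5,001.30 = $25,299.44
Ending inventory (cost pool remaining) = $9,650.26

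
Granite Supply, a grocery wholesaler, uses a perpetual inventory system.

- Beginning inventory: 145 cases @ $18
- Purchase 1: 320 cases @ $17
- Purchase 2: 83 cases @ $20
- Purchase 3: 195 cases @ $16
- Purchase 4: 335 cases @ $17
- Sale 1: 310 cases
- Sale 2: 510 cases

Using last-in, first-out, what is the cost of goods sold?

COGS = $13,994

Sale 1 (310) [LIFO — newest first]: 310 @ $17 = $5,270
Sale 2 (510) [LIFO — newest first]: 25 @ $17 + 195 @ $16 + 83 @ $20 + 207 @ $17 = $8,724
Total COGS = $5,270 + $8,724 = $13,994
Ending inventory: 145 @ $18 + 113 @ $17 = $4,531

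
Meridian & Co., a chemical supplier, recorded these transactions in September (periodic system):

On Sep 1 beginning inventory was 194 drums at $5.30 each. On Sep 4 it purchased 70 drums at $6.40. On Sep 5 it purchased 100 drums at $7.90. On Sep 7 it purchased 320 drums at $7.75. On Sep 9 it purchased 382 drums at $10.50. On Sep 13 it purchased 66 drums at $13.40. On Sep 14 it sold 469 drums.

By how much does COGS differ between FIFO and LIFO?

FIFO COGS: 194 @ $5.30 + 70 @ $6.40 + 100 @ $7.90 + 105 @ $7.75 = $3,079.95
LIFO COGS: 66 @ $13.40 + 382 @ $10.50 + 21 @ $7.75 = $5,058.15
Difference = |$3,079.95 − $5,058.15| = $1,978.20

$1,978.20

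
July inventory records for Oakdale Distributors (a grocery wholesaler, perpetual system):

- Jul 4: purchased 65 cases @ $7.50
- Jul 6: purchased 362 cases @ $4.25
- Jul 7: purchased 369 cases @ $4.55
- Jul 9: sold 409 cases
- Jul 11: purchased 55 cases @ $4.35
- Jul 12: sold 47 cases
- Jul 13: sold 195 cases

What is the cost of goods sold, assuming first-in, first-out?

COGS = $3,045.20

Jul 9, 409 sold [FIFO — oldest first]: 65 @ $7.50 + 344 @ $4.25 = $1,949.50
Jul 12, 47 sold [FIFO — oldest first]: 18 @ $4.25 + 29 @ $4.55 = $208.45
Jul 13, 195 sold [FIFO — oldest first]: 195 @ $4.55 = $887.25
Total COGS = $1,949.50 + $208.45 + $887.25 = $3,045.20
Ending inventory: 145 @ $4.55 + 55 @ $4.35 = $899.00
Check: goods available $3,944.20 = COGS $3,045.20 + ending $899.00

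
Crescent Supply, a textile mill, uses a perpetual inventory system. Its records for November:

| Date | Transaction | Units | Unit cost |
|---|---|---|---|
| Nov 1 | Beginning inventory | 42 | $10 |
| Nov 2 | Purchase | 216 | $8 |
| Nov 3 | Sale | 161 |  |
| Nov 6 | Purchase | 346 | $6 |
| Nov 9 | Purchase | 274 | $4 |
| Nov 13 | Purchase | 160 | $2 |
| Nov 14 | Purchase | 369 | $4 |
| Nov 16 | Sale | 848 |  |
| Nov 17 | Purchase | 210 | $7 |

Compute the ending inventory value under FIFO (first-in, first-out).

Nov 3, 161 sold [FIFO — oldest first]: 42 @ $10 + 119 @ $8 = $1,372
Nov 16, 848 sold [FIFO — oldest first]: 97 @ $8 + 346 @ $6 + 274 @ $4 + 131 @ $2 = $4,210
Total COGS = $1,372 + $4,210 = $5,582
Ending inventory: 29 @ $2 + 369 @ $4 + 210 @ $7 = $3,004
Check: goods available $8,586 = COGS $5,582 + ending $3,004

Ending inventory = $3,004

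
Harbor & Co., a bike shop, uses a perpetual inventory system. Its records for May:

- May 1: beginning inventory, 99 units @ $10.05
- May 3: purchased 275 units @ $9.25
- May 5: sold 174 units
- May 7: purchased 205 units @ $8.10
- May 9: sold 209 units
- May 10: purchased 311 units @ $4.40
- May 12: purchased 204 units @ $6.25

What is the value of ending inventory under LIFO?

May 5, 174 sold [LIFO — newest first]: 174 @ $9.25 = $1,609.50
May 9, 209 sold [LIFO — newest first]: 205 @ $8.10 + 4 @ $9.25 = $1,697.50
Total COGS = $1,609.50 + $1,697.50 = $3,307.00
Ending inventory: 99 @ $10.05 + 97 @ $9.25 + 311 @ $4.40 + 204 @ $6.25 = $4,535.60

Ending inventory = $4,535.60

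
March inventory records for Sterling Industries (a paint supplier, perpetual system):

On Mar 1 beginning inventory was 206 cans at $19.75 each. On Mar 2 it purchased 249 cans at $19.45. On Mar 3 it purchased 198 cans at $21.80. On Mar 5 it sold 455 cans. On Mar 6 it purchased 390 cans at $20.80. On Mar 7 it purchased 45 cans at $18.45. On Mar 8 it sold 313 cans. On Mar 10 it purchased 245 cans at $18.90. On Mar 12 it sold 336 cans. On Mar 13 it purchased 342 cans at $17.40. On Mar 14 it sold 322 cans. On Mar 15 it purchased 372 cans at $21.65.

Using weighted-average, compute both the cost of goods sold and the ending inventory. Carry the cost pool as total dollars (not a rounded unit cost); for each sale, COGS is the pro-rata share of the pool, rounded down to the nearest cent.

After Mar 1: 206 on hand, pool $4,068.50 (≈ $19.7500 each)
After Mar 2: 455 on hand, pool $8,911.55 (≈ $19.5858 each)
After Mar 3: 653 on hand, pool $13,227.95 (≈ $20.2572 each)
Mar 5, sell 455: 455/653 × $13,227.95 → $9,217.02
After Mar 6: 588 on hand, pool $12,122.93 (≈ $20.6172 each)
After Mar 7: 633 on hand, pool $12,953.18 (≈ $20.4632 each)
Mar 8, sell 313: 313/633 × $12,953.18 → $6,404.96
After Mar 10: 565 on hand, pool $11,178.72 (≈ $19.7853 each)
Mar 12, sell 336: 336/565 × $11,178.72 → $6,647.87
After Mar 13: 571 on hand, pool $10,481.65 (≈ $18.3567 each)
Mar 14, sell 322: 322/571 × $10,481.65 → $5,910.84
After Mar 15: 621 on hand, pool $12,624.61 (≈ $20.3295 each)
Total COGS = $9,217.02 + $6,404.96 + $6,647.87 + $5,910.84 = $28,180.69
Ending inventory (cost pool remaining) = $12,624.61

COGS = $28,180.69; ending inventory = $12,624.61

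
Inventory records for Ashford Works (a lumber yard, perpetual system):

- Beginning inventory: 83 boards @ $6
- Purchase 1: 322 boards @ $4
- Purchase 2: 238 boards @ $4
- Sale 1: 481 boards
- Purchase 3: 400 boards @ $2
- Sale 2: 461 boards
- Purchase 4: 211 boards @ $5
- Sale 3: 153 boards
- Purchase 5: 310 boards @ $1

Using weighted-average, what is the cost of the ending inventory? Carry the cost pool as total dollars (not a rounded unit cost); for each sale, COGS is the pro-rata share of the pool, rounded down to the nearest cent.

Ending inventory = $984.10

After Beginning: 83 on hand, pool $498.00 (≈ $6.0000 each)
After Purchase 1: 405 on hand, pool $1,786.00 (≈ $4.4099 each)
After Purchase 2: 643 on hand, pool $2,738.00 (≈ $4.2582 each)
Sale 1, sell 481: 481/643 × $2,738.00 → $2,048.17
After Purchase 3: 562 on hand, pool $1,489.83 (≈ $2.6509 each)
Sale 2, sell 461: 461/562 × $1,489.83 → $1,222.08
After Purchase 4: 312 on hand, pool $1,322.75 (≈ $4.2396 each)
Sale 3, sell 153: 153/312 × $1,322.75 → $648.65
After Purchase 5: 469 on hand, pool $984.10 (≈ $2.0983 each)
Total COGS = $2,048.17 + $1,222.08 + $648.65 = $3,918.90
Ending inventory (cost pool remaining) = $984.10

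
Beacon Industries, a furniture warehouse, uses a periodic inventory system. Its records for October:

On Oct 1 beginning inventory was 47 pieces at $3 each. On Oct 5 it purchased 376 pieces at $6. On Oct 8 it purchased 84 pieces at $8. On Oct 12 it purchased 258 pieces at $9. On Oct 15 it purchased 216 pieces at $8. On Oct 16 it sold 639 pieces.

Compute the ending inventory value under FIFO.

Oct 16, 639 sold [FIFO — oldest first]: 47 @ $3 + 376 @ $6 + 84 @ $8 + 132 @ $9 = $4,257
Ending inventory: 126 @ $9 + 216 @ $8 = $2,862

Ending inventory = $2,862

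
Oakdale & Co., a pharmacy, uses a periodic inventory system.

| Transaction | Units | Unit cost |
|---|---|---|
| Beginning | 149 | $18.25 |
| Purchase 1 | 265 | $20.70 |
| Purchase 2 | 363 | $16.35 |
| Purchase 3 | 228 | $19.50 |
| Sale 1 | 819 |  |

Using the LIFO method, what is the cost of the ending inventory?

Sale 1 (819) [LIFO — newest first]: 228 @ $19.50 + 363 @ $16.35 + 228 @ $20.70 = $15,100.65
Ending inventory: 149 @ $18.25 + 37 @ $20.70 = $3,485.15

Ending inventory = $3,485.15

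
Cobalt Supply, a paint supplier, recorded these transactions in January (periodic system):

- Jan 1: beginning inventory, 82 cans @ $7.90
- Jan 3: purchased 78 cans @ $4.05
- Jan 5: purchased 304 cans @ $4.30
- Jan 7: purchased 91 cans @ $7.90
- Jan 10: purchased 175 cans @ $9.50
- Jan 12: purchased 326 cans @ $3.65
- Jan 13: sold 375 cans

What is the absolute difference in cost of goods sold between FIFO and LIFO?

$232.80

FIFO COGS: 82 @ $7.90 + 78 @ $4.05 + 215 @ $4.30 = $1,888.20
LIFO COGS: 326 @ $3.65 + 49 @ $9.50 = $1,655.40
Difference = |$1,888.20 − $1,655.40| = $232.80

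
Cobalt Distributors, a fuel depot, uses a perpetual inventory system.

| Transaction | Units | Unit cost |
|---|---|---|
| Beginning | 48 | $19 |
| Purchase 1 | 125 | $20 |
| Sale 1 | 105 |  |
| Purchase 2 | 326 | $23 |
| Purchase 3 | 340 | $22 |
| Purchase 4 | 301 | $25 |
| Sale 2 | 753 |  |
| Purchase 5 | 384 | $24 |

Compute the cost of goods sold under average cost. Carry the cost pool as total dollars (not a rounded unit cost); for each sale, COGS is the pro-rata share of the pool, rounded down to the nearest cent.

COGS = $19,418.33

After Beginning: 48 on hand, pool $912.00 (≈ $19.0000 each)
After Purchase 1: 173 on hand, pool $3,412.00 (≈ $19.7225 each)
Sale 1, sell 105: 105/173 × $3,412.00 → $2,070.86
After Purchase 2: 394 on hand, pool $8,839.14 (≈ $22.4344 each)
After Purchase 3: 734 on hand, pool $16,319.14 (≈ $22.2332 each)
After Purchase 4: 1035 on hand, pool $23,844.14 (≈ $23.0378 each)
Sale 2, sell 753: 753/1035 × $23,844.14 → $17,347.47
After Purchase 5: 666 on hand, pool $15,712.67 (≈ $23.5926 each)
Total COGS = $2,070.86 + $17,347.47 = $19,418.33
Ending inventory (cost pool remaining) = $15,712.67
Check: goods available $35,131.00 = COGS $19,418.33 + ending $15,712.67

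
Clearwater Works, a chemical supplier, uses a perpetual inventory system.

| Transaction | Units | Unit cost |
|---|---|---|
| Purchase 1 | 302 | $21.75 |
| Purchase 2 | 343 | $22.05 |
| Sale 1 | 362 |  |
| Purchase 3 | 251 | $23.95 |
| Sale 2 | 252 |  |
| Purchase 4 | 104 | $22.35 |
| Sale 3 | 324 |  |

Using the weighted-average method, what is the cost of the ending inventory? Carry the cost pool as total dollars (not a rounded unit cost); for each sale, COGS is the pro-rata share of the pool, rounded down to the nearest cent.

After Purchase 1: 302 on hand, pool $6,568.50 (≈ $21.7500 each)
After Purchase 2: 645 on hand, pool $14,131.65 (≈ $21.9095 each)
Sale 1, sell 362: 362/645 × $14,131.65 → $7,931.25
After Purchase 3: 534 on hand, pool $12,211.85 (≈ $22.8686 each)
Sale 2, sell 252: 252/534 × $12,211.85 → $5,762.89
After Purchase 4: 386 on hand, pool $8,773.36 (≈ $22.7289 each)
Sale 3, sell 324: 324/386 × $8,773.36 → $7,364.16
Total COGS = $7,931.25 + $5,762.89 + $7,364.16 = $21,058.30
Ending inventory (cost pool remaining) = $1,409.20
Check: goods available $22,467.50 = COGS $21,058.30 + ending $1,409.20

Ending inventory = $1,409.20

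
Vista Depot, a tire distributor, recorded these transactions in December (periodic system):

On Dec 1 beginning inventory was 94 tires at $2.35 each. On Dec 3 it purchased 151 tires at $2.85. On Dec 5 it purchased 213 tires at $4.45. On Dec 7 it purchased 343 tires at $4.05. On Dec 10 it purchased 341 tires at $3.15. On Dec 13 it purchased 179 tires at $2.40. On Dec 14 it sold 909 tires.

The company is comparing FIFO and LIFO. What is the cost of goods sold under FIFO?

COGS = $3,328.45

FIFO COGS: 94 @ $2.35 + 151 @ $2.85 + 213 @ $4.45 + 343 @ $4.05 + 108 @ $3.15 = $3,328.45
LIFO COGS: 179 @ $2.40 + 341 @ $3.15 + 343 @ $4.05 + 46 @ $4.45 = $3,097.60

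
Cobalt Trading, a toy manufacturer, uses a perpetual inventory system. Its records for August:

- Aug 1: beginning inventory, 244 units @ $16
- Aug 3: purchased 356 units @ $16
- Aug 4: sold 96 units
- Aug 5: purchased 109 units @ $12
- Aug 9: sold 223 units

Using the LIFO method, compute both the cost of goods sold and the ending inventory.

COGS = $4,668; ending inventory = $6,240

Aug 4, 96 sold [LIFO — newest first]: 96 @ $16 = $1,536
Aug 9, 223 sold [LIFO — newest first]: 109 @ $12 + 114 @ $16 = $3,132
Total COGS = $1,536 + $3,132 = $4,668
Ending inventory: 244 @ $16 + 146 @ $16 = $6,240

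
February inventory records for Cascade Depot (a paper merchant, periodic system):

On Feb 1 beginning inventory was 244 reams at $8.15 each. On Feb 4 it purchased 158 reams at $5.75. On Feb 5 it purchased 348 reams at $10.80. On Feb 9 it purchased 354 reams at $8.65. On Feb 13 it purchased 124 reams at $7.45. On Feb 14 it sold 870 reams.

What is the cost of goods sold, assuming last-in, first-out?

COGS = $7,997.30

Feb 14, 870 sold [LIFO — newest first]: 124 @ $7.45 + 354 @ $8.65 + 348 @ $10.80 + 44 @ $5.75 = $7,997.30
Ending inventory: 244 @ $8.15 + 114 @ $5.75 = $2,644.10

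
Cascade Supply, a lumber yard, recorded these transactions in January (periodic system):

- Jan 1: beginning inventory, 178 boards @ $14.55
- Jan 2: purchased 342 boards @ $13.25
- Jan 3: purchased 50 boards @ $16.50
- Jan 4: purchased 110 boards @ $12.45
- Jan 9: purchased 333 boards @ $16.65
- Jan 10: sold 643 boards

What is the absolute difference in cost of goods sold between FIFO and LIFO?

FIFO COGS: 178 @ $14.55 + 342 @ $13.25 + 50 @ $16.50 + 73 @ $12.45 = $8,855.25
LIFO COGS: 333 @ $16.65 + 110 @ $12.45 + 50 @ $16.50 + 150 @ $13.25 = $9,726.45
Difference = |$8,855.25 − $9,726.45| = $871.20

$871.20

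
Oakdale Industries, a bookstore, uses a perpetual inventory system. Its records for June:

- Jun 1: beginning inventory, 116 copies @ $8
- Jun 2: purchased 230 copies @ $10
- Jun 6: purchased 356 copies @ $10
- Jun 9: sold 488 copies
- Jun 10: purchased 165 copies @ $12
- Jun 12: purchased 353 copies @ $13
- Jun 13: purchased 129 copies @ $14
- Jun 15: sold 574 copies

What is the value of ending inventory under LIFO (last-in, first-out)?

Jun 9, 488 sold [LIFO — newest first]: 356 @ $10 + 132 @ $10 = $4,880
Jun 15, 574 sold [LIFO — newest first]: 129 @ $14 + 353 @ $13 + 92 @ $12 = $7,499
Total COGS = $4,880 + $7,499 = $12,379
Ending inventory: 116 @ $8 + 98 @ $10 + 73 @ $12 = $2,784

Ending inventory = $2,784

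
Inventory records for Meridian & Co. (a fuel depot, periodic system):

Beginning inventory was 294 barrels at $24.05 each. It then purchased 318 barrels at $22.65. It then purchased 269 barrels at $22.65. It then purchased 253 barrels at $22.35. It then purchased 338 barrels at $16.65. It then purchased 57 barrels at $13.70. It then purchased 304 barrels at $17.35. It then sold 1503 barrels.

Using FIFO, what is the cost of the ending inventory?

Ending inventory = $5,630.60

Sale 1 (1503) [FIFO — oldest first]: 294 @ $24.05 + 318 @ $22.65 + 269 @ $22.65 + 253 @ $22.35 + 338 @ $16.65 + 31 @ $13.70 = $32,073.20
Ending inventory: 26 @ $13.70 + 304 @ $17.35 = $5,630.60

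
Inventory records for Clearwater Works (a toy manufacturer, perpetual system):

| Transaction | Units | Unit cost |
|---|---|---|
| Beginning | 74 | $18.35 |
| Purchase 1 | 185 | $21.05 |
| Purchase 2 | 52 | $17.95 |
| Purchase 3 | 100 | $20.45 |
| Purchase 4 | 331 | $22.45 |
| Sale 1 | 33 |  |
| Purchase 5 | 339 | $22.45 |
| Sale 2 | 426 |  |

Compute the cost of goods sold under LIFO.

COGS = $10,304.55

Sale 1 (33) [LIFO — newest first]: 33 @ $22.45 = $740.85
Sale 2 (426) [LIFO — newest first]: 339 @ $22.45 + 87 @ $22.45 = $9,563.70
Total COGS = $740.85 + $9,563.70 = $10,304.55
Ending inventory: 74 @ $18.35 + 185 @ $21.05 + 52 @ $17.95 + 100 @ $20.45 + 211 @ $22.45 = $12,967.50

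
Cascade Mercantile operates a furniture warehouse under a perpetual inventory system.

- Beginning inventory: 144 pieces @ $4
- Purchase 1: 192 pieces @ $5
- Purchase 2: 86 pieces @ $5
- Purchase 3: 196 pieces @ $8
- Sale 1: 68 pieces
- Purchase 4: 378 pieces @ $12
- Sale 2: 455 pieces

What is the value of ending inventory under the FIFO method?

Ending inventory = $5,296

Sale 1 (68) [FIFO — oldest first]: 68 @ $4 = $272
Sale 2 (455) [FIFO — oldest first]: 76 @ $4 + 192 @ $5 + 86 @ $5 + 101 @ $8 = $2,502
Total COGS = $272 + $2,502 = $2,774
Ending inventory: 95 @ $8 + 378 @ $12 = $5,296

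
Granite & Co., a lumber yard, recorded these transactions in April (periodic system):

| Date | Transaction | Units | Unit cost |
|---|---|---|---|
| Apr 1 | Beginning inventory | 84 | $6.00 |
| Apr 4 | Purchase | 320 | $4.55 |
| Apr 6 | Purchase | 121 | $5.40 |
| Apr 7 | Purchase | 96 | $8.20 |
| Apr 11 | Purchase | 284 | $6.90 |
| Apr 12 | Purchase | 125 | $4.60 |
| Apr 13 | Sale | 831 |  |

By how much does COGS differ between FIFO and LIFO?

$58.35

FIFO COGS: 84 @ $6.00 + 320 @ $4.55 + 121 @ $5.40 + 96 @ $8.20 + 210 @ $6.90 = $4,849.60
LIFO COGS: 125 @ $4.60 + 284 @ $6.90 + 96 @ $8.20 + 121 @ $5.40 + 205 @ $4.55 = $4,907.95
Difference = |$4,849.60 − $4,907.95| = $58.35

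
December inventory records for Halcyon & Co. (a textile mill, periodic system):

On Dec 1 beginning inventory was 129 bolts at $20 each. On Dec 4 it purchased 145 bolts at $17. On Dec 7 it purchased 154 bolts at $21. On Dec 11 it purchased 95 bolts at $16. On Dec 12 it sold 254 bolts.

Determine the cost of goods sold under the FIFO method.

COGS = $4,705

Dec 12, 254 sold [FIFO — oldest first]: 129 @ $20 + 125 @ $17 = $4,705
Ending inventory: 20 @ $17 + 154 @ $21 + 95 @ $16 = $5,094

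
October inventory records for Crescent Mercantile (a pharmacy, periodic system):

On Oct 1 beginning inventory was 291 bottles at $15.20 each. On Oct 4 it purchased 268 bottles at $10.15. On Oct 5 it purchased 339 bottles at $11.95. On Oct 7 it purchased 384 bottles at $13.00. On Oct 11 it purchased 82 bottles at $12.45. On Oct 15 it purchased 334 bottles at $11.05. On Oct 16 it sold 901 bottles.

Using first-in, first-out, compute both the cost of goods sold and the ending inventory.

Oct 16, 901 sold [FIFO — oldest first]: 291 @ $15.20 + 268 @ $10.15 + 339 @ $11.95 + 3 @ $13.00 = $11,233.45
Ending inventory: 381 @ $13.00 + 82 @ $12.45 + 334 @ $11.05 = $9,664.60

COGS = $11,233.45; ending inventory = $9,664.60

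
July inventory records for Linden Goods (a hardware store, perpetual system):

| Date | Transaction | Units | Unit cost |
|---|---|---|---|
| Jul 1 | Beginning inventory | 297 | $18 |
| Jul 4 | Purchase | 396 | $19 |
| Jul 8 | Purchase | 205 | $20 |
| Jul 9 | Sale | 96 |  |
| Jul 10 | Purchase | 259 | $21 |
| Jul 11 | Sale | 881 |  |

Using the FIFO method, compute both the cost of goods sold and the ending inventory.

Jul 9, 96 sold [FIFO — oldest first]: 96 @ $18 = $1,728
Jul 11, 881 sold [FIFO — oldest first]: 201 @ $18 + 396 @ $19 + 205 @ $20 + 79 @ $21 = $16,901
Total COGS = $1,728 + $16,901 = $18,629
Ending inventory: 180 @ $21 = $3,780

COGS = $18,629; ending inventory = $3,780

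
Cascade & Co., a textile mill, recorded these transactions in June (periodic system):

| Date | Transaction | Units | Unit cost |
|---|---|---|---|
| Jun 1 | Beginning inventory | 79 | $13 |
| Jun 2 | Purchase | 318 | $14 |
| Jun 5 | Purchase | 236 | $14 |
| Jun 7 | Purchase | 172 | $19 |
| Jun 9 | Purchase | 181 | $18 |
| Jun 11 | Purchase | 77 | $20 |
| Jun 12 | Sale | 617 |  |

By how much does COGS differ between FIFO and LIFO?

FIFO COGS: 79 @ $13 + 318 @ $14 + 220 @ $14 = $8,559
LIFO COGS: 77 @ $20 + 181 @ $18 + 172 @ $19 + 187 @ $14 = $10,684
Difference = |$8,559 − $10,684| = $2,125

$2,125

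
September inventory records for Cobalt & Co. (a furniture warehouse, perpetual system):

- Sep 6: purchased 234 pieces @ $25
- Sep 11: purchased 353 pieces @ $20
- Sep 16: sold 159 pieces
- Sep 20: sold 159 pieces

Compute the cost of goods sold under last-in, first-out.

COGS = $6,360

Sep 16, 159 sold [LIFO — newest first]: 159 @ $20 = $3,180
Sep 20, 159 sold [LIFO — newest first]: 159 @ $20 = $3,180
Total COGS = $3,180 + $3,180 = $6,360
Ending inventory: 234 @ $25 + 35 @ $20 = $6,550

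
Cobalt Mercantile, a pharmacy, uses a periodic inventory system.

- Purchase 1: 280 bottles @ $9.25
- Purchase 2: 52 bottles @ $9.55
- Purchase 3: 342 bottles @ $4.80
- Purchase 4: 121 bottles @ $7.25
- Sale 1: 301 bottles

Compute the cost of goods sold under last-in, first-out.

Sale 1 (301) [LIFO — newest first]: 121 @ $7.25 + 180 @ $4.80 = $1,741.25
Ending inventory: 280 @ $9.25 + 52 @ $9.55 + 162 @ $4.80 = $3,864.20

COGS = $1,741.25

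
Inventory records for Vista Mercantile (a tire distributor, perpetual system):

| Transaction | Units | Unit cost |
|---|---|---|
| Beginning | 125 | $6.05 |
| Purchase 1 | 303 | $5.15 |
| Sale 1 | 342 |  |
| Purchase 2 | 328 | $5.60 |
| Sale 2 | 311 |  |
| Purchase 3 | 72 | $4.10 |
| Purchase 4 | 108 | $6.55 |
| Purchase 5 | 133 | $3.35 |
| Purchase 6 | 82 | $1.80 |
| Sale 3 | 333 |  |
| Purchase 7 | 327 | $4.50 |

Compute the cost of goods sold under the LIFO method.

Sale 1 (342) [LIFO — newest first]: 303 @ $5.15 + 39 @ $6.05 = $1,796.40
Sale 2 (311) [LIFO — newest first]: 311 @ $5.60 = $1,741.60
Sale 3 (333) [LIFO — newest first]: 82 @ $1.80 + 133 @ $3.35 + 108 @ $6.55 + 10 @ $4.10 = $1,341.55
Total COGS = $1,796.40 + $1,741.60 + $1,341.55 = $4,879.55
Ending inventory: 86 @ $6.05 + 17 @ $5.60 + 62 @ $4.10 + 327 @ $4.50 = $2,341.20

COGS = $4,879.55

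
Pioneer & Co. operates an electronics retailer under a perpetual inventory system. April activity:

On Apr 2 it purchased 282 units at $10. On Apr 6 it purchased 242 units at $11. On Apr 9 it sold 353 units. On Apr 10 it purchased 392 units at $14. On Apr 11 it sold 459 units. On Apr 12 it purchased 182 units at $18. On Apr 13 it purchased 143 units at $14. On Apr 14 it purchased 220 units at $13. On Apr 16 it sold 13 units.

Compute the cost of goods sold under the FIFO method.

Apr 9, 353 sold [FIFO — oldest first]: 282 @ $10 + 71 @ $11 = $3,601
Apr 11, 459 sold [FIFO — oldest first]: 171 @ $11 + 288 @ $14 = $5,913
Apr 16, 13 sold [FIFO — oldest first]: 13 @ $14 = $182
Total COGS = $3,601 + $5,913 + $182 = $9,696
Ending inventory: 91 @ $14 + 182 @ $18 + 143 @ $14 + 220 @ $13 = $9,412
Check: goods available $19,108 = COGS $9,696 + ending $9,412

COGS = $9,696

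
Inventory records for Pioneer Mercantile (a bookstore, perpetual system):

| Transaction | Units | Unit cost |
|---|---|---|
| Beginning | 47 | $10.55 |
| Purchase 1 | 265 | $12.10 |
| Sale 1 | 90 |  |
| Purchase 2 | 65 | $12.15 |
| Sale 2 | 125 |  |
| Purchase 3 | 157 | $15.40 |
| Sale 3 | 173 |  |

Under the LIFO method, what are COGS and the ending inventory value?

COGS = $5,216.15; ending inventory = $1,693.75

Sale 1 (90) [LIFO — newest first]: 90 @ $12.10 = $1,089.00
Sale 2 (125) [LIFO — newest first]: 65 @ $12.15 + 60 @ $12.10 = $1,515.75
Sale 3 (173) [LIFO — newest first]: 157 @ $15.40 + 16 @ $12.10 = $2,611.40
Total COGS = $1,089.00 + $1,515.75 + $2,611.40 = $5,216.15
Ending inventory: 47 @ $10.55 + 99 @ $12.10 = $1,693.75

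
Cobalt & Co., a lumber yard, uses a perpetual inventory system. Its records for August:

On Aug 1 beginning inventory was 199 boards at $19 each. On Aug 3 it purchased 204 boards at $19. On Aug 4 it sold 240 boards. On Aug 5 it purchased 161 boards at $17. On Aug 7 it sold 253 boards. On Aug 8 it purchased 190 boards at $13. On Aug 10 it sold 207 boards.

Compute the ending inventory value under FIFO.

Ending inventory = $702

Aug 4, 240 sold [FIFO — oldest first]: 199 @ $19 + 41 @ $19 = $4,560
Aug 7, 253 sold [FIFO — oldest first]: 163 @ $19 + 90 @ $17 = $4,627
Aug 10, 207 sold [FIFO — oldest first]: 71 @ $17 + 136 @ $13 = $2,975
Total COGS = $4,560 + $4,627 + $2,975 = $12,162
Ending inventory: 54 @ $13 = $702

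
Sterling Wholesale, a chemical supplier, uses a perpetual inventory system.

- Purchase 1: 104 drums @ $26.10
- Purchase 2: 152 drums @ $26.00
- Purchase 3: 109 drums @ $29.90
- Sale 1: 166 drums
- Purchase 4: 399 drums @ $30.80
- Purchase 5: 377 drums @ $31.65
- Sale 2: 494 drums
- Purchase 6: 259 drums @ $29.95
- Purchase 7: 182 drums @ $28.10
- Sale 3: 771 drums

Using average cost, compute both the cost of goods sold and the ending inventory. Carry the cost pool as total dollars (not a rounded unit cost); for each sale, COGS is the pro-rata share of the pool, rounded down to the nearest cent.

After Purchase 1: 104 on hand, pool $2,714.40 (≈ $26.1000 each)
After Purchase 2: 256 on hand, pool $6,666.40 (≈ $26.0406 each)
After Purchase 3: 365 on hand, pool $9,925.50 (≈ $27.1932 each)
Sale 1, sell 166: 166/365 × $9,925.50 → $4,514.06
After Purchase 4: 598 on hand, pool $17,700.64 (≈ $29.5997 each)
After Purchase 5: 975 on hand, pool $29,632.69 (≈ $30.3925 each)
Sale 2, sell 494: 494/975 × $29,632.69 → $15,013.89
After Purchase 6: 740 on hand, pool $22,375.85 (≈ $30.2376 each)
After Purchase 7: 922 on hand, pool $27,490.05 (≈ $29.8157 each)
Sale 3, sell 771: 771/922 × $27,490.05 → $22,987.88
Total COGS = $4,514.06 + $15,013.89 + $22,987.88 = $42,515.83
Ending inventory (cost pool remaining) = $4,502.17
Check: goods available $47,018.00 = COGS $42,515.83 + ending $4,502.17

COGS = $42,515.83; ending inventory = $4,502.17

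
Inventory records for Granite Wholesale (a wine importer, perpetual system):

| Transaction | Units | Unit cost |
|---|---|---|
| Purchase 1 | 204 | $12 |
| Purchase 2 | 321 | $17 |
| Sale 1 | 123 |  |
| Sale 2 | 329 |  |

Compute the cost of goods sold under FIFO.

COGS = $6,664

Sale 1 (123) [FIFO — oldest first]: 123 @ $12 = $1,476
Sale 2 (329) [FIFO — oldest first]: 81 @ $12 + 248 @ $17 = $5,188
Total COGS = $1,476 + $5,188 = $6,664
Ending inventory: 73 @ $17 = $1,241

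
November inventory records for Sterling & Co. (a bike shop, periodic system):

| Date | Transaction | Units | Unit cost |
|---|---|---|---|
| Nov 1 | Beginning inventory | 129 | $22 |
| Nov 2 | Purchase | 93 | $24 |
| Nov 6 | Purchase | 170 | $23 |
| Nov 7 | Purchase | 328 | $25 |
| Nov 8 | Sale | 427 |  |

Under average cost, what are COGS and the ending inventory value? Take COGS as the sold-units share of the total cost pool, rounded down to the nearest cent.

COGS = $10,188.69; ending inventory = $6,991.31

Nov 8, sell 427: 427/720 × $17,180.00 → $10,188.69
Ending inventory (cost pool remaining) = $6,991.31
Check: goods available $17,180.00 = COGS $10,188.69 + ending $6,991.31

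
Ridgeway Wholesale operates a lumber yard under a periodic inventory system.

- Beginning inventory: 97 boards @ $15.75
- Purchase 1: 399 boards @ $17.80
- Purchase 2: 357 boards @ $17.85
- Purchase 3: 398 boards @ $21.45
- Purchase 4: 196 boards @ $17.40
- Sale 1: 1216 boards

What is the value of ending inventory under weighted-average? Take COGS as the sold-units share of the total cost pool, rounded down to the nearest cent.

Sale 1, sell 1216: 1216/1447 × $26,949.90 → $22,647.60
Ending inventory (cost pool remaining) = $4,302.30
Check: goods available $26,949.90 = COGS $22,647.60 + ending $4,302.30

Ending inventory = $4,302.30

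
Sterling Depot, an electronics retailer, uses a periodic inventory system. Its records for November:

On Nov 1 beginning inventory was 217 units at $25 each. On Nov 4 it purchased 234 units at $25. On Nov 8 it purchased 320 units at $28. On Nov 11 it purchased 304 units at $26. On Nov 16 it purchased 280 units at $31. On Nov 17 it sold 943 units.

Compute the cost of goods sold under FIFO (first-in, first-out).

COGS = $24,707

Nov 17, 943 sold [FIFO — oldest first]: 217 @ $25 + 234 @ $25 + 320 @ $28 + 172 @ $26 = $24,707
Ending inventory: 132 @ $26 + 280 @ $31 = $12,112
Check: goods available $36,819 = COGS $24,707 + ending $12,112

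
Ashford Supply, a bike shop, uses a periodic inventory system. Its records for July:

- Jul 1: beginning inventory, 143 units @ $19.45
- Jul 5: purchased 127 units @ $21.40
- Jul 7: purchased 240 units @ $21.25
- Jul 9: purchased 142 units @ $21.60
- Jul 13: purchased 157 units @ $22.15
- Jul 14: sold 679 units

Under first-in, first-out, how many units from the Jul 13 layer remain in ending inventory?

Jul 14, 679 sold [FIFO — oldest first]: 143 @ $19.45 + 127 @ $21.40 + 240 @ $21.25 + 142 @ $21.60 + 27 @ $22.15 = $14,264.40
Ending inventory: 130 @ $22.15 = $2,879.50

130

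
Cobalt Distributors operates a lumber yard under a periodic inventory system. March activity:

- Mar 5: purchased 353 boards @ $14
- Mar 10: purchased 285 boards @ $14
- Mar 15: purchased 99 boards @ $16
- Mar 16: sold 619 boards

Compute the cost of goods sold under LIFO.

Mar 16, 619 sold [LIFO — newest first]: 99 @ $16 + 285 @ $14 + 235 @ $14 = $8,864
Ending inventory: 118 @ $14 = $1,652
Check: goods available $10,516 = COGS $8,864 + ending $1,652

COGS = $8,864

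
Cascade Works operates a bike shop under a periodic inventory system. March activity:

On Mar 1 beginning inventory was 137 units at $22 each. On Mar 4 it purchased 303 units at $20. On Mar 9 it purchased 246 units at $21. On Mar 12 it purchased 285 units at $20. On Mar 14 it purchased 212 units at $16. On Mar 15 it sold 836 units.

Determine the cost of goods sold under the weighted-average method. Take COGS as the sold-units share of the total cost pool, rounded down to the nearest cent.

Mar 15, sell 836: 836/1183 × $23,332.00 → $16,488.20
Ending inventory (cost pool remaining) = $6,843.80
Check: goods available $23,332.00 = COGS $16,488.20 + ending $6,843.80

COGS = $16,488.20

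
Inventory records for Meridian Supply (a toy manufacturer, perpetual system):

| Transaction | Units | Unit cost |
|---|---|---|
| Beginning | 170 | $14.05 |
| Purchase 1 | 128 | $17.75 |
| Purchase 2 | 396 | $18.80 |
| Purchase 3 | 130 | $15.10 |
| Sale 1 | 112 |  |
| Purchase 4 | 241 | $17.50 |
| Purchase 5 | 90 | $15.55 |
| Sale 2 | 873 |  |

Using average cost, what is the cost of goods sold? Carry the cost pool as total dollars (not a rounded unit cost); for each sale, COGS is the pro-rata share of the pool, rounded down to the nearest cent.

COGS = $16,788.43

After Beginning: 170 on hand, pool $2,388.50 (≈ $14.0500 each)
After Purchase 1: 298 on hand, pool $4,660.50 (≈ $15.6393 each)
After Purchase 2: 694 on hand, pool $12,105.30 (≈ $17.4428 each)
After Purchase 3: 824 on hand, pool $14,068.30 (≈ $17.0732 each)
Sale 1, sell 112: 112/824 × $14,068.30 → $1,912.19
After Purchase 4: 953 on hand, pool $16,373.61 (≈ $17.1811 each)
After Purchase 5: 1043 on hand, pool $17,773.11 (≈ $17.0404 each)
Sale 2, sell 873: 873/1043 × $17,773.11 → $14,876.24
Total COGS = $1,912.19 + $14,876.24 = $16,788.43
Ending inventory (cost pool remaining) = $2,896.87
Check: goods available $19,685.30 = COGS $16,788.43 + ending $2,896.87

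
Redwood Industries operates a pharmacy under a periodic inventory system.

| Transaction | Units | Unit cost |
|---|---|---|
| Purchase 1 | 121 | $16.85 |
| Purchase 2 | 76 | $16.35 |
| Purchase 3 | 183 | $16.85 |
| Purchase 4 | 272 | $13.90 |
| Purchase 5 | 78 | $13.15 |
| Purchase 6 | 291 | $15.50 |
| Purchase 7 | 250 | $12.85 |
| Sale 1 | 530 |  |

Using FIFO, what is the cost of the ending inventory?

Ending inventory = $10,444.50

Sale 1 (530) [FIFO — oldest first]: 121 @ $16.85 + 76 @ $16.35 + 183 @ $16.85 + 150 @ $13.90 = $8,450.00
Ending inventory: 122 @ $13.90 + 78 @ $13.15 + 291 @ $15.50 + 250 @ $12.85 = $10,444.50
Check: goods available $18,894.50 = COGS $8,450.00 + ending $10,444.50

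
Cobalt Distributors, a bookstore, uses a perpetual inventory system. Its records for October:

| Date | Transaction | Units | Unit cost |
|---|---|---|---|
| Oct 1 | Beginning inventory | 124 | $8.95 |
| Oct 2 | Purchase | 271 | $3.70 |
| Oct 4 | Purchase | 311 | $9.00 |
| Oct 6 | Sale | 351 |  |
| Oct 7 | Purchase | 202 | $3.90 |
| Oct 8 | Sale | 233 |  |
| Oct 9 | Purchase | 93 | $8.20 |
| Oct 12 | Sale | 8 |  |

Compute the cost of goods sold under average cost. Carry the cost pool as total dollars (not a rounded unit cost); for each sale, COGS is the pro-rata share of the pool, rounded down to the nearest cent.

COGS = $3,855.45

After Oct 1: 124 on hand, pool $1,109.80 (≈ $8.9500 each)
After Oct 2: 395 on hand, pool $2,112.50 (≈ $5.3481 each)
After Oct 4: 706 on hand, pool $4,911.50 (≈ $6.9568 each)
Oct 6, sell 351: 351/706 × $4,911.50 → $2,441.83
After Oct 7: 557 on hand, pool $3,257.47 (≈ $5.8482 each)
Oct 8, sell 233: 233/557 × $3,257.47 → $1,362.64
After Oct 9: 417 on hand, pool $2,657.43 (≈ $6.3727 each)
Oct 12, sell 8: 8/417 × $2,657.43 → $50.98
Total COGS = $2,441.83 + $1,362.64 + $50.98 = $3,855.45
Ending inventory (cost pool remaining) = $2,606.45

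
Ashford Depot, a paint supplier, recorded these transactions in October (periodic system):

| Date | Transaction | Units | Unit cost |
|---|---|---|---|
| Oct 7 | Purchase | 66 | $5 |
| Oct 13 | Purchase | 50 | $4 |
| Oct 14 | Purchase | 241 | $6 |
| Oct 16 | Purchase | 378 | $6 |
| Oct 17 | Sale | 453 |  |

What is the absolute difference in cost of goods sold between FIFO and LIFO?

$166

FIFO COGS: 66 @ $5 + 50 @ $4 + 241 @ $6 + 96 @ $6 = $2,552
LIFO COGS: 378 @ $6 + 75 @ $6 = $2,718
Difference = |$2,552 − $2,718| = $166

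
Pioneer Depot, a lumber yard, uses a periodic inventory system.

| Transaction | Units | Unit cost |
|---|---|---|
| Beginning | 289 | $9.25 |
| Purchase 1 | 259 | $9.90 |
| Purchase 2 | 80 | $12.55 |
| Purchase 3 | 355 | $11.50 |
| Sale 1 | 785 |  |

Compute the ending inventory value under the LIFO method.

Sale 1 (785) [LIFO — newest first]: 355 @ $11.50 + 80 @ $12.55 + 259 @ $9.90 + 91 @ $9.25 = $8,492.35
Ending inventory: 198 @ $9.25 = $1,831.50
Check: goods available $10,323.85 = COGS $8,492.35 + ending $1,831.50

Ending inventory = $1,831.50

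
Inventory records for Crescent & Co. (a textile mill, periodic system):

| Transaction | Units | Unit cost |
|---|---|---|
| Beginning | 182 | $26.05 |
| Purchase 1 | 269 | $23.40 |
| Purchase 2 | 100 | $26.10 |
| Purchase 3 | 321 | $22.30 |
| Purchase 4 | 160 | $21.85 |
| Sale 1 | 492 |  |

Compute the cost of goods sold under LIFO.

Sale 1 (492) [LIFO — newest first]: 160 @ $21.85 + 321 @ $22.30 + 11 @ $26.10 = $10,941.40
Ending inventory: 182 @ $26.05 + 269 @ $23.40 + 89 @ $26.10 = $13,358.60
Check: goods available $24,300.00 = COGS $10,941.40 + ending $13,358.60

COGS = $10,941.40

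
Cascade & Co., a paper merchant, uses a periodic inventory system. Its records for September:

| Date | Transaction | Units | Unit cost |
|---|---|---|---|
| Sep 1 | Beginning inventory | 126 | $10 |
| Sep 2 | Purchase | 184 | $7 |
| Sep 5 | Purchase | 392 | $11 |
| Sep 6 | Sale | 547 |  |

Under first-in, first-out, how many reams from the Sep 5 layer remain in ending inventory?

155

Sep 6, 547 sold [FIFO — oldest first]: 126 @ $10 + 184 @ $7 + 237 @ $11 = $5,155
Ending inventory: 155 @ $11 = $1,705
Check: goods available $6,860 = COGS $5,155 + ending $1,705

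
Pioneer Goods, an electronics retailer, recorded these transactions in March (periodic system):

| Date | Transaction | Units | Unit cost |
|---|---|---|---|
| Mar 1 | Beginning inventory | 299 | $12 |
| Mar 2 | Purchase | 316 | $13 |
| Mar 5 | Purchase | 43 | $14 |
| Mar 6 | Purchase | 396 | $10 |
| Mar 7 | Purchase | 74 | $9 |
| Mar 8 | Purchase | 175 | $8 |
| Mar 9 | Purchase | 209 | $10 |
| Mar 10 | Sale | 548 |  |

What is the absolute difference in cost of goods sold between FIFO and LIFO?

$1,769

FIFO COGS: 299 @ $12 + 249 @ $13 = $6,825
LIFO COGS: 209 @ $10 + 175 @ $8 + 74 @ $9 + 90 @ $10 = $5,056
Difference = |$6,825 − $5,056| = $1,769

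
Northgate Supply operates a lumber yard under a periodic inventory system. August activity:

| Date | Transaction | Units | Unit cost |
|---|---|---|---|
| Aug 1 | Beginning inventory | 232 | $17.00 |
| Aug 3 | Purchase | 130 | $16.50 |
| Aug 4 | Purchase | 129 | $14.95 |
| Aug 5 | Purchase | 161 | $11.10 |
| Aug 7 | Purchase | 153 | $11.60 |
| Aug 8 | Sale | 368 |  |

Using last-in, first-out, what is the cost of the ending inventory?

Aug 8, 368 sold [LIFO — newest first]: 153 @ $11.60 + 161 @ $11.10 + 54 @ $14.95 = $4,369.20
Ending inventory: 232 @ $17.00 + 130 @ $16.50 + 75 @ $14.95 = $7,210.25

Ending inventory = $7,210.25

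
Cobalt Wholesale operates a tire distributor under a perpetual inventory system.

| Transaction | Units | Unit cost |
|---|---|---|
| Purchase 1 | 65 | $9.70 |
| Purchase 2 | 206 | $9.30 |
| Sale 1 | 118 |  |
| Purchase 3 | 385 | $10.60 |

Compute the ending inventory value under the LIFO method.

Ending inventory = $5,529.90

Sale 1 (118) [LIFO — newest first]: 118 @ $9.30 = $1,097.40
Ending inventory: 65 @ $9.70 + 88 @ $9.30 + 385 @ $10.60 = $5,529.90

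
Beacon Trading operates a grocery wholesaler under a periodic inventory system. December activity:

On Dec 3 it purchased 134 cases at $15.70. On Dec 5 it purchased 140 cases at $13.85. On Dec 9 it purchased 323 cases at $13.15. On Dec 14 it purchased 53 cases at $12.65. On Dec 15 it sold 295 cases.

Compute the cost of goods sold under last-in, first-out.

COGS = $3,852.75

Dec 15, 295 sold [LIFO — newest first]: 53 @ $12.65 + 242 @ $13.15 = $3,852.75
Ending inventory: 134 @ $15.70 + 140 @ $13.85 + 81 @ $13.15 = $5,107.95
Check: goods available $8,960.70 = COGS $3,852.75 + ending $5,107.95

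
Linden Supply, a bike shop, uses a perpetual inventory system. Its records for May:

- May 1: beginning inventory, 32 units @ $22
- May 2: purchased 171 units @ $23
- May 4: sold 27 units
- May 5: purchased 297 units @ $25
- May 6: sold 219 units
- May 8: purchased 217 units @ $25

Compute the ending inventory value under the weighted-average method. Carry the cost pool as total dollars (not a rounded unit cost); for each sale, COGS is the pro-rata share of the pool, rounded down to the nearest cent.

Ending inventory = $11,571.09

After May 1: 32 on hand, pool $704.00 (≈ $22.0000 each)
After May 2: 203 on hand, pool $4,637.00 (≈ $22.8424 each)
May 4, sell 27: 27/203 × $4,637.00 → $616.74
After May 5: 473 on hand, pool $11,445.26 (≈ $24.1972 each)
May 6, sell 219: 219/473 × $11,445.26 → $5,299.17
After May 8: 471 on hand, pool $11,571.09 (≈ $24.5671 each)
Total COGS = $616.74 + $5,299.17 = $5,915.91
Ending inventory (cost pool remaining) = $11,571.09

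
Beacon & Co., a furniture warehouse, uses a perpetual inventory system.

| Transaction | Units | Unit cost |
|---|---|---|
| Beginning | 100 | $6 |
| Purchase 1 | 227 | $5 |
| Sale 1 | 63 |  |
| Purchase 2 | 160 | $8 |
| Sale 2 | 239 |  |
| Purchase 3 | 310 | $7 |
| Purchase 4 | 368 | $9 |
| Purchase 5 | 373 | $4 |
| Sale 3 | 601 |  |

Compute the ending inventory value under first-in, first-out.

Ending inventory = $3,850

Sale 1 (63) [FIFO — oldest first]: 63 @ $6 = $378
Sale 2 (239) [FIFO — oldest first]: 37 @ $6 + 202 @ $5 = $1,232
Sale 3 (601) [FIFO — oldest first]: 25 @ $5 + 160 @ $8 + 310 @ $7 + 106 @ $9 = $4,529
Total COGS = $378 + $1,232 + $4,529 = $6,139
Ending inventory: 262 @ $9 + 373 @ $4 = $3,850
Check: goods available $9,989 = COGS $6,139 + ending $3,850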